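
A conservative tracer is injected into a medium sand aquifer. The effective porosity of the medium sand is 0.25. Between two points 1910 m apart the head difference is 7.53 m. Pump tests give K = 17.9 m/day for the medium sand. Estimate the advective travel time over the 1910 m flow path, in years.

18.5

Hydraulic gradient i = Δh / L = 7.53 / 1910 = 0.003942.
Darcy flux q = K · i = 17.90 × 0.003942 = 0.07057 m/day.
Seepage velocity v = q / n_e = 0.07057 / 0.25 = 0.2823 m/day.
Travel time t = L / v = 1910 / 0.2823 = 6766 days = 18.53 years.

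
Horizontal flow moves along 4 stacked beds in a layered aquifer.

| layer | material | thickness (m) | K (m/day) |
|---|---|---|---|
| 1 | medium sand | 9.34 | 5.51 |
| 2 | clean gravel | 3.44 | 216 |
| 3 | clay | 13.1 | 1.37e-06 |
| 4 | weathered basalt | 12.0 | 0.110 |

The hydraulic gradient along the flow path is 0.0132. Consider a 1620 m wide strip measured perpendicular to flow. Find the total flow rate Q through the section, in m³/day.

Flow is parallel to layering, so each bed carries its own Darcy discharge and the transmissivities add.
Σ(K_i·b_i) = 5.51×9.34 + 216×3.44 + 1.37e-06×13.1 + 0.110×12.0 = 795.8 m²/day.
Hydraulic gradient i = 0.0132.
Q = Σ(K_i·b_i) · W · i = 795.8 × 1620 × 0.01320 = 17018 m³/day.

17000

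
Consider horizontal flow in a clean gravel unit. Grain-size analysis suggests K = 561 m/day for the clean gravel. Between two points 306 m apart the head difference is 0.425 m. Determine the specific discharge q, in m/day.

Hydraulic gradient i = Δh / L = 0.425 / 306 = 0.001389.
Specific discharge q = K · i = 561.0 × 0.001389 = 0.7792 m/day.

0.779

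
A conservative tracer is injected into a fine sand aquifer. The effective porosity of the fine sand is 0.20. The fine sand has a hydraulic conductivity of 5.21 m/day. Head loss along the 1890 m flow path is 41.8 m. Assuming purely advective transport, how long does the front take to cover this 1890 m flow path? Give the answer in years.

8.98

Hydraulic gradient i = Δh / L = 41.8 / 1890 = 0.02212.
Darcy flux q = K · i = 5.210 × 0.02212 = 0.1152 m/day.
Seepage velocity v = q / n_e = 0.1152 / 0.20 = 0.5761 m/day.
Travel time t = L / v = 1890 / 0.5761 = 3280 days = 8.982 years.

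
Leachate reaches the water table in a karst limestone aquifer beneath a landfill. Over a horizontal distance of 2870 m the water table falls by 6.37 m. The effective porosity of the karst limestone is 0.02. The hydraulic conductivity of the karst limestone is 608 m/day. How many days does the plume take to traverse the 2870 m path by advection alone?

42.5

Hydraulic gradient i = Δh / L = 6.37 / 2870 = 0.002220.
Darcy flux q = K · i = 608.0 × 0.002220 = 1.349 m/day.
Seepage velocity v = q / n_e = 1.349 / 0.02 = 67.47 m/day.
Travel time t = L / v = 2870 / 67.47 = 42.54 days.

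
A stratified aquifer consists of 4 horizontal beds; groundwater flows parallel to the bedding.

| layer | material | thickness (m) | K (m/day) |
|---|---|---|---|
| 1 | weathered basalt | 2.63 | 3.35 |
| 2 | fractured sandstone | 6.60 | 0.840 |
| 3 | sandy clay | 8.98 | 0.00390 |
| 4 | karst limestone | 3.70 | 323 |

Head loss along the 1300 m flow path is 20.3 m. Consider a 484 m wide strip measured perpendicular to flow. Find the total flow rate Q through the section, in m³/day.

9140

Flow is parallel to layering, so each bed carries its own Darcy discharge and the transmissivities add.
Σ(K_i·b_i) = 3.35×2.63 + 0.840×6.60 + 0.00390×8.98 + 323×3.70 = 1209 m²/day.
Hydraulic gradient i = Δh / L = 20.3 / 1300 = 0.01562.
Q = Σ(K_i·b_i) · W · i = 1209 × 484 × 0.01562 = 9141 m³/day.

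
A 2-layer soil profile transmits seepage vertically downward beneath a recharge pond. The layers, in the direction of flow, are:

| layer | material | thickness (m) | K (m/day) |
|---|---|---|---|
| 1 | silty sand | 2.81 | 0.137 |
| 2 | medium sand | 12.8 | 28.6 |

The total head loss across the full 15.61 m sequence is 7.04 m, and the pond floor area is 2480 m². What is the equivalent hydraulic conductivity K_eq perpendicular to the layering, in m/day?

0.745

Flow is perpendicular to layering, so the layers act in series and the equivalent K is the thickness-weighted harmonic mean.
Total thickness L = 2.81 + 12.8 = 15.61 m.
Σ(b_i/K_i) = 2.81/0.137 + 12.8/28.6 = 20.96 d.
K_eq = L / Σ(b_i/K_i) = 15.61 / 20.96 = 0.7448 m/day.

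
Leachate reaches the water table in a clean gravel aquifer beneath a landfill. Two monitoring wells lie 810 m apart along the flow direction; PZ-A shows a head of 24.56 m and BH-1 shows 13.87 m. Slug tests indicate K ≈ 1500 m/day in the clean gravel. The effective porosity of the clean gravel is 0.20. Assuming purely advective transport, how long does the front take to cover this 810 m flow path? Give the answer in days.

8.18

Hydraulic gradient i = (24.56 − 13.87) / 810 = 10.69 / 810 = 0.01320.
Darcy flux q = K · i = 1500 × 0.01320 = 19.80 m/day.
Seepage velocity v = q / n_e = 19.80 / 0.20 = 98.98 m/day.
Travel time t = L / v = 810 / 98.98 = 8.183 days.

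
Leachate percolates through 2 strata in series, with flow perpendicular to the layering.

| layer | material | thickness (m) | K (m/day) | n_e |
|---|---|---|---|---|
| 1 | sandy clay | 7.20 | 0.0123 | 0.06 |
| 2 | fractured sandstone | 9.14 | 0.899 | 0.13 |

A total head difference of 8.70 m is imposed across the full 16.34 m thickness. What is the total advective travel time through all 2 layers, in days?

111

With flow normal to the layers, continuity requires the same specific discharge q through every layer.
Σ(b_i/K_i) = 7.20/0.0123 + 9.14/0.899 = 595.5 d.
q = Δh / Σ(b_i/K_i) = 8.70 / 595.5 = 0.01461 m/day.
In each layer the seepage velocity is v_i = q/n_i, so the layer transit time is t_i = b_i·n_i / q:
  layer 1 (sandy clay): t_1 = 7.20 × 0.06 / 0.01461 = 29.57 d
  layer 2 (fractured sandstone): t_2 = 9.14 × 0.13 / 0.01461 = 81.33 d
Total t = Σ t_i = 110.9 days.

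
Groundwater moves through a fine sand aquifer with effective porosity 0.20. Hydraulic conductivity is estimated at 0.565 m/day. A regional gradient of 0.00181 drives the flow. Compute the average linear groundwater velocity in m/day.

Hydraulic gradient i = 0.00181.
Darcy flux q = K · i = 0.5650 × 0.001810 = 0.001023 m/day.
Seepage velocity v = q / n_e = 0.001023 / 0.20 = 0.005113 m/day.

0.00511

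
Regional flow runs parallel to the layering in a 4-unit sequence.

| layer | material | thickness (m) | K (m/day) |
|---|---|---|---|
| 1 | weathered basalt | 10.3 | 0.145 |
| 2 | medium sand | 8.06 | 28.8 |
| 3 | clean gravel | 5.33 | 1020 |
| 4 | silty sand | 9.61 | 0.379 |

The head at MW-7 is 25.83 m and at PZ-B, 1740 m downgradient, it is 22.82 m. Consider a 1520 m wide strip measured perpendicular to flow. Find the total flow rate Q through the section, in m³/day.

Flow is parallel to layering, so each bed carries its own Darcy discharge and the transmissivities add.
Σ(K_i·b_i) = 0.145×10.3 + 28.8×8.06 + 1020×5.33 + 0.379×9.61 = 5674 m²/day.
Hydraulic gradient i = (25.83 − 22.82) / 1740 = 3.01 / 1740 = 0.001730.
Q = Σ(K_i·b_i) · W · i = 5674 × 1520 × 0.001730 = 14919 m³/day.

14900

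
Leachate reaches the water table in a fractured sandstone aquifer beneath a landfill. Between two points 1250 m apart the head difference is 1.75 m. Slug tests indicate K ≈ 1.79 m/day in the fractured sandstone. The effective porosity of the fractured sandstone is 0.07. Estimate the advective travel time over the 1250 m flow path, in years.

Hydraulic gradient i = Δh / L = 1.75 / 1250 = 0.001400.
Darcy flux q = K · i = 1.790 × 0.001400 = 0.002506 m/day.
Seepage velocity v = q / n_e = 0.002506 / 0.07 = 0.03580 m/day.
Travel time t = L / v = 1250 / 0.03580 = 34916 days = 95.60 years.

95.6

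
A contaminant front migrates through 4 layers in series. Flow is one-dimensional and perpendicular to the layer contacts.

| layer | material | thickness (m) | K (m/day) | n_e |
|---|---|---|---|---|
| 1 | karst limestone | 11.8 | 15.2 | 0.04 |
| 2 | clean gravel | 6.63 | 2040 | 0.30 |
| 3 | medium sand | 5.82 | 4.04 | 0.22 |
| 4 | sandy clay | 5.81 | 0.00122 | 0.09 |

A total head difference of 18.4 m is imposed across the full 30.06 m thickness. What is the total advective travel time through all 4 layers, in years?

With flow normal to the layers, continuity requires the same specific discharge q through every layer.
Σ(b_i/K_i) = 11.8/15.2 + 6.63/2040 + 5.82/4.04 + 5.81/0.00122 = 4765 d.
q = Δh / Σ(b_i/K_i) = 18.4 / 4765 = 0.003862 m/day.
In each layer the seepage velocity is v_i = q/n_i, so the layer transit time is t_i = b_i·n_i / q:
  layer 1 (karst limestone): t_1 = 11.8 × 0.04 / 0.003862 = 122.2 d
  layer 2 (clean gravel): t_2 = 6.63 × 0.30 / 0.003862 = 515.0 d
  layer 3 (medium sand): t_3 = 5.82 × 0.22 / 0.003862 = 331.5 d
  layer 4 (sandy clay): t_4 = 5.81 × 0.09 / 0.003862 = 135.4 d
Total t = Σ t_i = 1104 days = 3.023 years.

3.02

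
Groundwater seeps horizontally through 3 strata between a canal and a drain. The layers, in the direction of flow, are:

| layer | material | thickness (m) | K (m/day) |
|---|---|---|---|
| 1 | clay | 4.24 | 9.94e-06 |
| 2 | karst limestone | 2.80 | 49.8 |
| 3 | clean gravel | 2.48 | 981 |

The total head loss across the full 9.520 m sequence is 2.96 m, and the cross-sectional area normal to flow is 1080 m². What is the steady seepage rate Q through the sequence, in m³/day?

Flow is perpendicular to layering, so the layers act in series and the equivalent K is the thickness-weighted harmonic mean.
Total thickness L = 4.24 + 2.80 + 2.48 = 9.520 m.
Σ(b_i/K_i) = 4.24/9.94e-06 + 2.80/49.8 + 2.48/981 = 4.266e+05 d.
K_eq = L / Σ(b_i/K_i) = 9.520 / 4.266e+05 = 2.232e-05 m/day.
Q = K_eq · A · (Δh/L) = 2.232e-05 × 1080 × (2.96/9.520) = 0.007494 m³/day.

0.00749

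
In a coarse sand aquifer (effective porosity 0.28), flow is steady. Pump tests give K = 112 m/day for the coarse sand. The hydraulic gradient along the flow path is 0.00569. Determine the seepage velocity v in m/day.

2.28

Hydraulic gradient i = 0.00569.
Darcy flux q = K · i = 112.0 × 0.005690 = 0.6373 m/day.
Seepage velocity v = q / n_e = 0.6373 / 0.28 = 2.276 m/day.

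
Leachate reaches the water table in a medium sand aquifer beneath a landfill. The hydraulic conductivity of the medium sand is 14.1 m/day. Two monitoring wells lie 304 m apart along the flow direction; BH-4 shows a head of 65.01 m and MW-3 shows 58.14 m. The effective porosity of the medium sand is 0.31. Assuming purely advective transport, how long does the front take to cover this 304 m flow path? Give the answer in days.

Hydraulic gradient i = (65.01 − 58.14) / 304 = 6.87 / 304 = 0.02260.
Darcy flux q = K · i = 14.10 × 0.02260 = 0.3186 m/day.
Seepage velocity v = q / n_e = 0.3186 / 0.31 = 1.028 m/day.
Travel time t = L / v = 304 / 1.028 = 295.8 days.

296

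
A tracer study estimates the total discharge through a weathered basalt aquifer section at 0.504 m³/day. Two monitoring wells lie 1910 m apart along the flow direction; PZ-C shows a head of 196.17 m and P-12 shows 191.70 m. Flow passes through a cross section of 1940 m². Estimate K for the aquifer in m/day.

0.111

Hydraulic gradient i = (196.17 − 191.70) / 1910 = 4.47 / 1910 = 0.002340.
From Q = K·A·i, K = Q / (A·i) = 0.504 / (1940 × 0.002340) = 0.1110 m/day.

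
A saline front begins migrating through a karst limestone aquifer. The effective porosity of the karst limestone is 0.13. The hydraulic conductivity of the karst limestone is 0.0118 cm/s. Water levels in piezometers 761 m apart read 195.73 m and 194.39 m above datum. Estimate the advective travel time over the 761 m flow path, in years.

Convert K: 0.0118 cm/s × 864 = 10.20 m/day.
Hydraulic gradient i = (195.73 − 194.39) / 761 = 1.34 / 761 = 0.001761.
Darcy flux q = K · i = 10.20 × 0.001761 = 0.01795 m/day.
Seepage velocity v = q / n_e = 0.01795 / 0.13 = 0.1381 m/day.
Travel time t = L / v = 761 / 0.1381 = 5511 days = 15.09 years.

15.1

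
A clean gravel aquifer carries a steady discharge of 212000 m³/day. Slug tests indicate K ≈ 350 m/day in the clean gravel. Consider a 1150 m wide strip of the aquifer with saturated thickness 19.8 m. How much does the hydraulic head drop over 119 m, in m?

Cross-sectional area A = 1150 × 19.8 = 22770 m².
From Q = K·A·i, i = Q / (K·A) = 212000 / (350.0 × 22770) = 0.02660.
Head loss Δh = i · L = 0.02660 × 119 = 3.166 m.

3.17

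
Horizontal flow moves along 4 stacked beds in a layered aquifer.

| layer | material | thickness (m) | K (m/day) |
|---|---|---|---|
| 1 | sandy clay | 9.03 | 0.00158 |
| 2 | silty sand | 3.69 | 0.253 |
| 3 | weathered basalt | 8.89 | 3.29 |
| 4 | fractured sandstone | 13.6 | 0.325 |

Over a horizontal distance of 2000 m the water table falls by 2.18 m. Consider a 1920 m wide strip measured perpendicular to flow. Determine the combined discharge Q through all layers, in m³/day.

72.4

Flow is parallel to layering, so each bed carries its own Darcy discharge and the transmissivities add.
Σ(K_i·b_i) = 0.00158×9.03 + 0.253×3.69 + 3.29×8.89 + 0.325×13.6 = 34.62 m²/day.
Hydraulic gradient i = Δh / L = 2.18 / 2000 = 0.001090.
Q = Σ(K_i·b_i) · W · i = 34.62 × 1920 × 0.001090 = 72.44 m³/day.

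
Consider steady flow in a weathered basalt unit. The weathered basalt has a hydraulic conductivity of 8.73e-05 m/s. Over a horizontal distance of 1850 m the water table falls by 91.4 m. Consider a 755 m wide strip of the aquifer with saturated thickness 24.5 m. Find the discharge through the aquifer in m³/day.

Convert K: 8.73e-05 m/s × 86400 = 7.543 m/day.
Cross-sectional area A = 755 × 24.5 = 18498 m².
Hydraulic gradient i = Δh / L = 91.4 / 1850 = 0.04941.
Darcy's law: Q = K · A · i = 7.543 × 18498 × 0.04941 = 6893 m³/day.

6890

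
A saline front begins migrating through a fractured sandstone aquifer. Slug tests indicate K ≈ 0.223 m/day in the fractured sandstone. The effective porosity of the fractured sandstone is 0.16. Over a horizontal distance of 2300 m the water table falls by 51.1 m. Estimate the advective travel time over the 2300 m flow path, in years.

Hydraulic gradient i = Δh / L = 51.1 / 2300 = 0.02222.
Darcy flux q = K · i = 0.2230 × 0.02222 = 0.004954 m/day.
Seepage velocity v = q / n_e = 0.004954 / 0.16 = 0.03097 m/day.
Travel time t = L / v = 2300 / 0.03097 = 74276 days = 203.4 years.

203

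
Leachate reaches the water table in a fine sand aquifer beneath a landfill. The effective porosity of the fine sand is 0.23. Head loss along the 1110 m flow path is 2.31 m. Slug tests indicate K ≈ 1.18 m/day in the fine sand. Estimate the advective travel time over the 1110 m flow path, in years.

285

Hydraulic gradient i = Δh / L = 2.31 / 1110 = 0.002081.
Darcy flux q = K · i = 1.180 × 0.002081 = 0.002456 m/day.
Seepage velocity v = q / n_e = 0.002456 / 0.23 = 0.01068 m/day.
Travel time t = L / v = 1110 / 0.01068 = 1.040e+05 days = 284.6 years.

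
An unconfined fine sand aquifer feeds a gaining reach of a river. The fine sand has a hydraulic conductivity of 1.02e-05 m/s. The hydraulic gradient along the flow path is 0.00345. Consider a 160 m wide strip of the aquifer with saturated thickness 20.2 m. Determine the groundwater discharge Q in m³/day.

9.83

Convert K: 1.02e-05 m/s × 86400 = 0.8813 m/day.
Cross-sectional area A = 160 × 20.2 = 3232 m².
Hydraulic gradient i = 0.00345.
Darcy's law: Q = K · A · i = 0.8813 × 3232 × 0.003450 = 9.827 m³/day.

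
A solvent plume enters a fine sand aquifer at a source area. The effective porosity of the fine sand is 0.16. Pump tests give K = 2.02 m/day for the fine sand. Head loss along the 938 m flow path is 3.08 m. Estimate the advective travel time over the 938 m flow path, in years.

61.9

Hydraulic gradient i = Δh / L = 3.08 / 938 = 0.003284.
Darcy flux q = K · i = 2.020 × 0.003284 = 0.006633 m/day.
Seepage velocity v = q / n_e = 0.006633 / 0.16 = 0.04146 m/day.
Travel time t = L / v = 938 / 0.04146 = 22627 days = 61.95 years.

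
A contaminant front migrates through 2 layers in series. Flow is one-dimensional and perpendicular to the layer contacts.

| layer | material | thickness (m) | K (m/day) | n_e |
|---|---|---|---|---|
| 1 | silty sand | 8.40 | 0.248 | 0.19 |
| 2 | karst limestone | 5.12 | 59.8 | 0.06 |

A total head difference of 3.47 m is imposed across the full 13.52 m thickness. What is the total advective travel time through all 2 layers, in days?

18.6

With flow normal to the layers, continuity requires the same specific discharge q through every layer.
Σ(b_i/K_i) = 8.40/0.248 + 5.12/59.8 = 33.96 d.
q = Δh / Σ(b_i/K_i) = 3.47 / 33.96 = 0.1022 m/day.
In each layer the seepage velocity is v_i = q/n_i, so the layer transit time is t_i = b_i·n_i / q:
  layer 1 (silty sand): t_1 = 8.40 × 0.19 / 0.1022 = 15.62 d
  layer 2 (karst limestone): t_2 = 5.12 × 0.06 / 0.1022 = 3.006 d
Total t = Σ t_i = 18.62 days.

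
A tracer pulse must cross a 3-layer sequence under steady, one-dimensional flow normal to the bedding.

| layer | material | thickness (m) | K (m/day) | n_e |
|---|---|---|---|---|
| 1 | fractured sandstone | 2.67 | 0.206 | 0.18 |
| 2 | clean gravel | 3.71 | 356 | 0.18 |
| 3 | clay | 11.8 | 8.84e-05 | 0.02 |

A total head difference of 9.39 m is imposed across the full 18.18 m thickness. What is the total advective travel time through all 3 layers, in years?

53.9

With flow normal to the layers, continuity requires the same specific discharge q through every layer.
Σ(b_i/K_i) = 2.67/0.206 + 3.71/356 + 11.8/8.84e-05 = 1.335e+05 d.
q = Δh / Σ(b_i/K_i) = 9.39 / 1.335e+05 = 7.034e-05 m/day.
In each layer the seepage velocity is v_i = q/n_i, so the layer transit time is t_i = b_i·n_i / q:
  layer 1 (fractured sandstone): t_1 = 2.67 × 0.18 / 7.034e-05 = 6833 d
  layer 2 (clean gravel): t_2 = 3.71 × 0.18 / 7.034e-05 = 9494 d
  layer 3 (clay): t_3 = 11.8 × 0.02 / 7.034e-05 = 3355 d
Total t = Σ t_i = 19682 days = 53.89 years.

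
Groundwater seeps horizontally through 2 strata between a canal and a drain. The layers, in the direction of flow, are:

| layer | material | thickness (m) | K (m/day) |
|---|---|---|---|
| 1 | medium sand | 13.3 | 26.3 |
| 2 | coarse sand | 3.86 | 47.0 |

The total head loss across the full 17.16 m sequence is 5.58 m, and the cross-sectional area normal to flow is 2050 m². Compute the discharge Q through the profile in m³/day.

Flow is perpendicular to layering, so the layers act in series and the equivalent K is the thickness-weighted harmonic mean.
Total thickness L = 13.3 + 3.86 = 17.16 m.
Σ(b_i/K_i) = 13.3/26.3 + 3.86/47.0 = 0.5878 d.
K_eq = L / Σ(b_i/K_i) = 17.16 / 0.5878 = 29.19 m/day.
Q = K_eq · A · (Δh/L) = 29.19 × 2050 × (5.58/17.16) = 19460 m³/day.

19500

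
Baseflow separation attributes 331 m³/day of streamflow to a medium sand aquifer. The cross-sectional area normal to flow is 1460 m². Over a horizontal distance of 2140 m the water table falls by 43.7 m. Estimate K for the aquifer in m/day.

11.1

Hydraulic gradient i = Δh / L = 43.7 / 2140 = 0.02042.
From Q = K·A·i, K = Q / (A·i) = 331 / (1460 × 0.02042) = 11.10 m/day.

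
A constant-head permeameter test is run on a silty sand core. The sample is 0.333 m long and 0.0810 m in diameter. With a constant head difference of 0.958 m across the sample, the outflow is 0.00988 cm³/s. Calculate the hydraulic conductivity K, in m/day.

Cross-sectional area A = π·(d/2)² = π × (0.0810/2)² = 0.005153 m².
Convert discharge: 0.00988 cm³/s = 9.880e-09 m³/s.
Darcy's law rearranged: K = Q·L / (A·Δh) = 9.880e-09 × 0.333 / (0.005153 × 0.958) = 6.665e-07 m/s = 0.05758 m/day.

0.0576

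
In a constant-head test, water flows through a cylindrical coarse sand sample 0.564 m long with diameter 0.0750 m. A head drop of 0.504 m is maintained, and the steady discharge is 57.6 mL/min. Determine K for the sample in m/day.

Cross-sectional area A = π·(d/2)² = π × (0.0750/2)² = 0.004418 m².
Convert discharge: 57.6 mL/min = 9.600e-07 m³/s.
Darcy's law rearranged: K = Q·L / (A·Δh) = 9.600e-07 × 0.564 / (0.004418 × 0.504) = 0.0002432 m/s = 21.01 m/day.

21.0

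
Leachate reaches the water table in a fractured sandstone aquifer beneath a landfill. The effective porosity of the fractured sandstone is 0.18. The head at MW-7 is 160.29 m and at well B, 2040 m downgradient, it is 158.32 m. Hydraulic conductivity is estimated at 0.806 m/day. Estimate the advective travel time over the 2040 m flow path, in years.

Hydraulic gradient i = (160.29 − 158.32) / 2040 = 1.97 / 2040 = 0.0009657.
Darcy flux q = K · i = 0.8060 × 0.0009657 = 0.0007783 m/day.
Seepage velocity v = q / n_e = 0.0007783 / 0.18 = 0.004324 m/day.
Travel time t = L / v = 2040 / 0.004324 = 4.718e+05 days = 1292 years.

1290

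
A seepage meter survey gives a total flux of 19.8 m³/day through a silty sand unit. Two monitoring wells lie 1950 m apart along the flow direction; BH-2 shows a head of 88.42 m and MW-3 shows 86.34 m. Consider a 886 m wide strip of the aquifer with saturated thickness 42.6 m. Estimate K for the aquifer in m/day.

Cross-sectional area A = 886 × 42.6 = 37744 m².
Hydraulic gradient i = (88.42 − 86.34) / 1950 = 2.08 / 1950 = 0.001067.
From Q = K·A·i, K = Q / (A·i) = 19.8 / (37744 × 0.001067) = 0.4918 m/day.

0.492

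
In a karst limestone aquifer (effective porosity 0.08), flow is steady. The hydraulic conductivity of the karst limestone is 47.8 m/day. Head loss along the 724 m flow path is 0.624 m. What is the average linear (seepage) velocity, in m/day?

Hydraulic gradient i = Δh / L = 0.624 / 724 = 0.0008619.
Darcy flux q = K · i = 47.80 × 0.0008619 = 0.04120 m/day.
Seepage velocity v = q / n_e = 0.04120 / 0.08 = 0.5150 m/day.

0.515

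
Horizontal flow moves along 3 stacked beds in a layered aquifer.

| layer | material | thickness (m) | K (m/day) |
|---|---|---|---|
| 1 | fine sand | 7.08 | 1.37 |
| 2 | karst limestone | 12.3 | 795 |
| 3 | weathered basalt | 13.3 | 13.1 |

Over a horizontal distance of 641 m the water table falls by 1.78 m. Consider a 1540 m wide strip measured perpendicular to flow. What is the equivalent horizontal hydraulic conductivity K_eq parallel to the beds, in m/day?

305

Flow is parallel to layering, so each bed carries its own Darcy discharge and the transmissivities add.
Σ(K_i·b_i) = 1.37×7.08 + 795×12.3 + 13.1×13.3 = 9962 m²/day.
Total thickness b = 32.68 m, so K_eq = Σ(K_i·b_i)/b = 304.8 m/day.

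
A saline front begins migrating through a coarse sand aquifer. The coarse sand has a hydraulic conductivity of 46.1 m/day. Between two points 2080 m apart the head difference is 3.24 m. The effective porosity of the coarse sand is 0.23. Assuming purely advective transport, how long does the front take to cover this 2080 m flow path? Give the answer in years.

18.2

Hydraulic gradient i = Δh / L = 3.24 / 2080 = 0.001558.
Darcy flux q = K · i = 46.10 × 0.001558 = 0.07181 m/day.
Seepage velocity v = q / n_e = 0.07181 / 0.23 = 0.3122 m/day.
Travel time t = L / v = 2080 / 0.3122 = 6662 days = 18.24 years.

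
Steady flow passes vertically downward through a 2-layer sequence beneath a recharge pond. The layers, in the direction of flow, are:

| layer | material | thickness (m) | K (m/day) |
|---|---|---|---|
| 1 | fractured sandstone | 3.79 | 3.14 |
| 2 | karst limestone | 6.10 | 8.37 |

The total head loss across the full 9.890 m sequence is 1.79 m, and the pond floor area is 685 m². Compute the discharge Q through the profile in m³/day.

633

Flow is perpendicular to layering, so the layers act in series and the equivalent K is the thickness-weighted harmonic mean.
Total thickness L = 3.79 + 6.10 = 9.890 m.
Σ(b_i/K_i) = 3.79/3.14 + 6.10/8.37 = 1.936 d.
K_eq = L / Σ(b_i/K_i) = 9.890 / 1.936 = 5.109 m/day.
Q = K_eq · A · (Δh/L) = 5.109 × 685 × (1.79/9.890) = 633.4 m³/day.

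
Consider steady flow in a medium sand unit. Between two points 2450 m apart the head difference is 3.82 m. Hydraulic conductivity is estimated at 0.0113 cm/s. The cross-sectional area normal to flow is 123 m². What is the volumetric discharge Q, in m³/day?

Convert K: 0.0113 cm/s × 864 = 9.763 m/day.
Hydraulic gradient i = Δh / L = 3.82 / 2450 = 0.001559.
Darcy's law: Q = K · A · i = 9.763 × 123.0 × 0.001559 = 1.872 m³/day.

1.87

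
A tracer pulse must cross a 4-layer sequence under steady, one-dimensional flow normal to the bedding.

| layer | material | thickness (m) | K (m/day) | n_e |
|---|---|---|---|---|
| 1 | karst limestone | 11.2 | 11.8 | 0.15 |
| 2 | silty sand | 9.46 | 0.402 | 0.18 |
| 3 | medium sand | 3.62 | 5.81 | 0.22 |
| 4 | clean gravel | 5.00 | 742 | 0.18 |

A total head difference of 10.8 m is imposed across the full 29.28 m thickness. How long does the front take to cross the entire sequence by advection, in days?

With flow normal to the layers, continuity requires the same specific discharge q through every layer.
Σ(b_i/K_i) = 11.2/11.8 + 9.46/0.402 + 3.62/5.81 + 5.00/742 = 25.11 d.
q = Δh / Σ(b_i/K_i) = 10.8 / 25.11 = 0.4301 m/day.
In each layer the seepage velocity is v_i = q/n_i, so the layer transit time is t_i = b_i·n_i / q:
  layer 1 (karst limestone): t_1 = 11.2 × 0.15 / 0.4301 = 3.906 d
  layer 2 (silty sand): t_2 = 9.46 × 0.18 / 0.4301 = 3.959 d
  layer 3 (medium sand): t_3 = 3.62 × 0.22 / 0.4301 = 1.852 d
  layer 4 (clean gravel): t_4 = 5.00 × 0.18 / 0.4301 = 2.093 d
Total t = Σ t_i = 11.81 days.

11.8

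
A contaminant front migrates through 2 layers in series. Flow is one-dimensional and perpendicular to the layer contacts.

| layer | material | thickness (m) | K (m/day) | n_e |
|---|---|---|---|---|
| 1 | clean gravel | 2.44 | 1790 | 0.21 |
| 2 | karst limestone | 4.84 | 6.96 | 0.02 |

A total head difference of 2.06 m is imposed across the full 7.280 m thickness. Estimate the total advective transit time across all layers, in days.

0.206

With flow normal to the layers, continuity requires the same specific discharge q through every layer.
Σ(b_i/K_i) = 2.44/1790 + 4.84/6.96 = 0.6968 d.
q = Δh / Σ(b_i/K_i) = 2.06 / 0.6968 = 2.957 m/day.
In each layer the seepage velocity is v_i = q/n_i, so the layer transit time is t_i = b_i·n_i / q:
  layer 1 (clean gravel): t_1 = 2.44 × 0.21 / 2.957 = 0.1733 d
  layer 2 (karst limestone): t_2 = 4.84 × 0.02 / 2.957 = 0.03274 d
Total t = Σ t_i = 0.2061 days.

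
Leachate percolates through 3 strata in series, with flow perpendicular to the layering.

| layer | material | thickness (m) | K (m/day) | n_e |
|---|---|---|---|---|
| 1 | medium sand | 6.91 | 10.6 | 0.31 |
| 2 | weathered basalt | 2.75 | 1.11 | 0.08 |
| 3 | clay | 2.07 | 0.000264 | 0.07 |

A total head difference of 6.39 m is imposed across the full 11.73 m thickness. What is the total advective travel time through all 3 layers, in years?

With flow normal to the layers, continuity requires the same specific discharge q through every layer.
Σ(b_i/K_i) = 6.91/10.6 + 2.75/1.11 + 2.07/0.000264 = 7844 d.
q = Δh / Σ(b_i/K_i) = 6.39 / 7844 = 0.0008146 m/day.
In each layer the seepage velocity is v_i = q/n_i, so the layer transit time is t_i = b_i·n_i / q:
  layer 1 (medium sand): t_1 = 6.91 × 0.31 / 0.0008146 = 2630 d
  layer 2 (weathered basalt): t_2 = 2.75 × 0.08 / 0.0008146 = 270.1 d
  layer 3 (clay): t_3 = 2.07 × 0.07 / 0.0008146 = 177.9 d
Total t = Σ t_i = 3077 days = 8.426 years.

8.43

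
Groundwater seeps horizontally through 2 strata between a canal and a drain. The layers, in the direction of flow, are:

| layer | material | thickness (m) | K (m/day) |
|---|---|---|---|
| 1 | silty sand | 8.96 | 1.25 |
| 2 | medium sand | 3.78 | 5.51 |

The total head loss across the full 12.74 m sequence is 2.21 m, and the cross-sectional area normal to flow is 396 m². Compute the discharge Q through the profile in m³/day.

111

Flow is perpendicular to layering, so the layers act in series and the equivalent K is the thickness-weighted harmonic mean.
Total thickness L = 8.96 + 3.78 = 12.74 m.
Σ(b_i/K_i) = 8.96/1.25 + 3.78/5.51 = 7.854 d.
K_eq = L / Σ(b_i/K_i) = 12.74 / 7.854 = 1.622 m/day.
Q = K_eq · A · (Δh/L) = 1.622 × 396 × (2.21/12.74) = 111.4 m³/day.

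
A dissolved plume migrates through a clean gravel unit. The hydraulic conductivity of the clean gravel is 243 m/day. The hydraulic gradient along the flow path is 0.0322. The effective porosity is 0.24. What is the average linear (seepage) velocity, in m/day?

Hydraulic gradient i = 0.0322.
Darcy flux q = K · i = 243.0 × 0.03220 = 7.825 m/day.
Seepage velocity v = q / n_e = 7.825 / 0.24 = 32.60 m/day.

32.6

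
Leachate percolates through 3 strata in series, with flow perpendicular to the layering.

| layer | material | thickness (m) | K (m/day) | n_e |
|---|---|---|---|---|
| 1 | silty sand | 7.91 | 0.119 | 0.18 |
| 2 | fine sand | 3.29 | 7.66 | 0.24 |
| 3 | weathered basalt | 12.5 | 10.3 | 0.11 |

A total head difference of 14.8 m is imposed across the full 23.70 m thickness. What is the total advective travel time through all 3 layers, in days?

16.5

With flow normal to the layers, continuity requires the same specific discharge q through every layer.
Σ(b_i/K_i) = 7.91/0.119 + 3.29/7.66 + 12.5/10.3 = 68.11 d.
q = Δh / Σ(b_i/K_i) = 14.8 / 68.11 = 0.2173 m/day.
In each layer the seepage velocity is v_i = q/n_i, so the layer transit time is t_i = b_i·n_i / q:
  layer 1 (silty sand): t_1 = 7.91 × 0.18 / 0.2173 = 6.553 d
  layer 2 (fine sand): t_2 = 3.29 × 0.24 / 0.2173 = 3.634 d
  layer 3 (weathered basalt): t_3 = 12.5 × 0.11 / 0.2173 = 6.328 d
Total t = Σ t_i = 16.51 days.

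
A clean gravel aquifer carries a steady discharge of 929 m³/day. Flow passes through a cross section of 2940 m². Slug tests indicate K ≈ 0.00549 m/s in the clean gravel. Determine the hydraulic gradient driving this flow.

0.000666

Convert K: 0.00549 m/s × 86400 = 474.3 m/day.
From Q = K·A·i, i = Q / (K·A) = 929 / (474.3 × 2940) = 0.0006662.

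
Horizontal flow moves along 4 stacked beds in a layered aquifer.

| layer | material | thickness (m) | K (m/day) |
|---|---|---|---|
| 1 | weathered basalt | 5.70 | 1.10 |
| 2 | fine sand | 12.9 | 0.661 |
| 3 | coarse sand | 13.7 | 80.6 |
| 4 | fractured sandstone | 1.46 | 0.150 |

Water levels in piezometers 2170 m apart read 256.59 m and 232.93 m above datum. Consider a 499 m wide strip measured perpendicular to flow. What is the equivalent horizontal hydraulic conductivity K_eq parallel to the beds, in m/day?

33.2

Flow is parallel to layering, so each bed carries its own Darcy discharge and the transmissivities add.
Σ(K_i·b_i) = 1.10×5.70 + 0.661×12.9 + 80.6×13.7 + 0.150×1.46 = 1119 m²/day.
Total thickness b = 33.76 m, so K_eq = Σ(K_i·b_i)/b = 33.15 m/day.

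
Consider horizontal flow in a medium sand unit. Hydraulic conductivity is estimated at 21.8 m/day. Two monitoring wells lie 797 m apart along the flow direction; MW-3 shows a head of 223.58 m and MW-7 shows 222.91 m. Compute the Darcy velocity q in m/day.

0.0183

Hydraulic gradient i = (223.58 − 222.91) / 797 = 0.67 / 797 = 0.0008407.
Specific discharge q = K · i = 21.80 × 0.0008407 = 0.01833 m/day.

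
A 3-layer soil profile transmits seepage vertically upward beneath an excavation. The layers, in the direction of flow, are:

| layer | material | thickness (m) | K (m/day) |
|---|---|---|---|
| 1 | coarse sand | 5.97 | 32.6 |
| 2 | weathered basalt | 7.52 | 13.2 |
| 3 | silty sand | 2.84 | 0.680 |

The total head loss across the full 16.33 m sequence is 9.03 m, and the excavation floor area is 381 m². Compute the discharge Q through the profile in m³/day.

Flow is perpendicular to layering, so the layers act in series and the equivalent K is the thickness-weighted harmonic mean.
Total thickness L = 5.97 + 7.52 + 2.84 = 16.33 m.
Σ(b_i/K_i) = 5.97/32.6 + 7.52/13.2 + 2.84/0.680 = 4.929 d.
K_eq = L / Σ(b_i/K_i) = 16.33 / 4.929 = 3.313 m/day.
Q = K_eq · A · (Δh/L) = 3.313 × 381 × (9.03/16.33) = 698.0 m³/day.

698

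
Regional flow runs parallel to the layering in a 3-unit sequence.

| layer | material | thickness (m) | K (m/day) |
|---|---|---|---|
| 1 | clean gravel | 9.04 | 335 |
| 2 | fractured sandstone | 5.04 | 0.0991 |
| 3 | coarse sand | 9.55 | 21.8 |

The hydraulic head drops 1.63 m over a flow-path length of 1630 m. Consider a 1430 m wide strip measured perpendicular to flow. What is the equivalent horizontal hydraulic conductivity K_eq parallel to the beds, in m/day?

137

Flow is parallel to layering, so each bed carries its own Darcy discharge and the transmissivities add.
Σ(K_i·b_i) = 335×9.04 + 0.0991×5.04 + 21.8×9.55 = 3237 m²/day.
Total thickness b = 23.63 m, so K_eq = Σ(K_i·b_i)/b = 137.0 m/day.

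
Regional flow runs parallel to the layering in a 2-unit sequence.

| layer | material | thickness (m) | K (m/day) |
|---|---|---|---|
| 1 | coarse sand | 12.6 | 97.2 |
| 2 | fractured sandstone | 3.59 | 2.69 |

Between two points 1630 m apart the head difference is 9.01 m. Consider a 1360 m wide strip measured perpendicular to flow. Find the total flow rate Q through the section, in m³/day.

9280

Flow is parallel to layering, so each bed carries its own Darcy discharge and the transmissivities add.
Σ(K_i·b_i) = 97.2×12.6 + 2.69×3.59 = 1234 m²/day.
Hydraulic gradient i = Δh / L = 9.01 / 1630 = 0.005528.
Q = Σ(K_i·b_i) · W · i = 1234 × 1360 × 0.005528 = 9279 m³/day.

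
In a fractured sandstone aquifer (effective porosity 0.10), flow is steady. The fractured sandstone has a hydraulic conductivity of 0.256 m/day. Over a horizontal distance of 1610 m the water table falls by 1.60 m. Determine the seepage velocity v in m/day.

0.00254

Hydraulic gradient i = Δh / L = 1.60 / 1610 = 0.0009938.
Darcy flux q = K · i = 0.2560 × 0.0009938 = 0.0002544 m/day.
Seepage velocity v = q / n_e = 0.0002544 / 0.10 = 0.002544 m/day.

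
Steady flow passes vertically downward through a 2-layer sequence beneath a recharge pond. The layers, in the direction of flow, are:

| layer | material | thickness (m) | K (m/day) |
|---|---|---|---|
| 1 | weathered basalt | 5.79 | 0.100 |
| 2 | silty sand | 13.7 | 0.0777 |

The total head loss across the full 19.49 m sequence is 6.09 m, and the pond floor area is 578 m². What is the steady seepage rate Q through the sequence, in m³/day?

15.0

Flow is perpendicular to layering, so the layers act in series and the equivalent K is the thickness-weighted harmonic mean.
Total thickness L = 5.79 + 13.7 = 19.49 m.
Σ(b_i/K_i) = 5.79/0.100 + 13.7/0.0777 = 234.2 d.
K_eq = L / Σ(b_i/K_i) = 19.49 / 234.2 = 0.08321 m/day.
Q = K_eq · A · (Δh/L) = 0.08321 × 578 × (6.09/19.49) = 15.03 m³/day.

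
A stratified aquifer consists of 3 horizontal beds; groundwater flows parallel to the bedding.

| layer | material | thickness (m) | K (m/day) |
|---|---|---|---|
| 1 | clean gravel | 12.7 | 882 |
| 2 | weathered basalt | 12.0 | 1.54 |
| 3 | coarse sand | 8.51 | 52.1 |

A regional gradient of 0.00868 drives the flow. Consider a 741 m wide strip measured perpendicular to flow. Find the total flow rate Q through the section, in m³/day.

Flow is parallel to layering, so each bed carries its own Darcy discharge and the transmissivities add.
Σ(K_i·b_i) = 882×12.7 + 1.54×12.0 + 52.1×8.51 = 11663 m²/day.
Hydraulic gradient i = 0.00868.
Q = Σ(K_i·b_i) · W · i = 11663 × 741 × 0.008680 = 75017 m³/day.

75000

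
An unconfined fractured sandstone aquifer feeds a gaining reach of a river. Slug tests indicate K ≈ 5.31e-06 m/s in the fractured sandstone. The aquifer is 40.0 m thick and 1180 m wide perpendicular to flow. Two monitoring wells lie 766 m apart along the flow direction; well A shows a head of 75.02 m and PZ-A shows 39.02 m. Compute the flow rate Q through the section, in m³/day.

1020

Convert K: 5.31e-06 m/s × 86400 = 0.4588 m/day.
Cross-sectional area A = 1180 × 40.0 = 47200 m².
Hydraulic gradient i = (75.02 − 39.02) / 766 = 36 / 766 = 0.04700.
Darcy's law: Q = K · A · i = 0.4588 × 47200 × 0.04700 = 1018 m³/day.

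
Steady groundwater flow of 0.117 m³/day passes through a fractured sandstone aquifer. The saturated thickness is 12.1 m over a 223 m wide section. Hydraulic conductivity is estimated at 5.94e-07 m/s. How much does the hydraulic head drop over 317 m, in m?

0.268

Convert K: 5.94e-07 m/s × 86400 = 0.05132 m/day.
Cross-sectional area A = 223 × 12.1 = 2698 m².
From Q = K·A·i, i = Q / (K·A) = 0.117 / (0.05132 × 2698) = 0.0008449.
Head loss Δh = i · L = 0.0008449 × 317 = 0.2678 m.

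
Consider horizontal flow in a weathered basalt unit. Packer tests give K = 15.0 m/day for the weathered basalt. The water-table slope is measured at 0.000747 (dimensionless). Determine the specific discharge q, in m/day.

0.0112

Hydraulic gradient i = 0.000747.
Specific discharge q = K · i = 15.00 × 0.0007470 = 0.01121 m/day.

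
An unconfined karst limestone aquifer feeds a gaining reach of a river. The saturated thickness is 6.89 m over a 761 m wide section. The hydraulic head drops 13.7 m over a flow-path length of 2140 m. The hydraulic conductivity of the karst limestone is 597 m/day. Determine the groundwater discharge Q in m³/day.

Cross-sectional area A = 761 × 6.89 = 5243 m².
Hydraulic gradient i = Δh / L = 13.7 / 2140 = 0.006402.
Darcy's law: Q = K · A · i = 597.0 × 5243 × 0.006402 = 20039 m³/day.

20000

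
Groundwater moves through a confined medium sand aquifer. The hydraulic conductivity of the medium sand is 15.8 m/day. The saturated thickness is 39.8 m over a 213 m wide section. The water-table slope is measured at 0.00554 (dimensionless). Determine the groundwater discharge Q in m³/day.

Cross-sectional area A = 213 × 39.8 = 8477 m².
Hydraulic gradient i = 0.00554.
Darcy's law: Q = K · A · i = 15.80 × 8477 × 0.005540 = 742.0 m³/day.

742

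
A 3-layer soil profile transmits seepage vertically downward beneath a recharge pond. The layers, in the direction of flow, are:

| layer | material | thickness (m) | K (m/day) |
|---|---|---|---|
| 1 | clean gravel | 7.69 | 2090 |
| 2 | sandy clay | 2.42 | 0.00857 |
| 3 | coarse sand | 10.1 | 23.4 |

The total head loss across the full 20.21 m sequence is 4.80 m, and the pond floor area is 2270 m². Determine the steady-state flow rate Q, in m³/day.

38.5

Flow is perpendicular to layering, so the layers act in series and the equivalent K is the thickness-weighted harmonic mean.
Total thickness L = 7.69 + 2.42 + 10.1 = 20.21 m.
Σ(b_i/K_i) = 7.69/2090 + 2.42/0.00857 + 10.1/23.4 = 282.8 d.
K_eq = L / Σ(b_i/K_i) = 20.21 / 282.8 = 0.07146 m/day.
Q = K_eq · A · (Δh/L) = 0.07146 × 2270 × (4.80/20.21) = 38.53 m³/day.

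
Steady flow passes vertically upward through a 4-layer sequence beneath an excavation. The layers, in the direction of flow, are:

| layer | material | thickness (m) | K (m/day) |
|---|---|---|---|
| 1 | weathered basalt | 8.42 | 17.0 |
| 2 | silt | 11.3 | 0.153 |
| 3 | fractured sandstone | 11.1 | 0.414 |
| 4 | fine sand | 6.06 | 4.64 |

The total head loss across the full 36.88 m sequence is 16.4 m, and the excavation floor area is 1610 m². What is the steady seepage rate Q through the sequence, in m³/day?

258

Flow is perpendicular to layering, so the layers act in series and the equivalent K is the thickness-weighted harmonic mean.
Total thickness L = 8.42 + 11.3 + 11.1 + 6.06 = 36.88 m.
Σ(b_i/K_i) = 8.42/17.0 + 11.3/0.153 + 11.1/0.414 + 6.06/4.64 = 102.5 d.
K_eq = L / Σ(b_i/K_i) = 36.88 / 102.5 = 0.3599 m/day.
Q = K_eq · A · (Δh/L) = 0.3599 × 1610 × (16.4/36.88) = 257.7 m³/day.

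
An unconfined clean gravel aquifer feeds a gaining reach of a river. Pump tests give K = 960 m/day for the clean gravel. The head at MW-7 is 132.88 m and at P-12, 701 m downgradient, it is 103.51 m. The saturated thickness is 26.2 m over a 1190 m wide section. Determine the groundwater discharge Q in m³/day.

1.25e+06

Cross-sectional area A = 1190 × 26.2 = 31178 m².
Hydraulic gradient i = (132.88 − 103.51) / 701 = 29.37 / 701 = 0.04190.
Darcy's law: Q = K · A · i = 960.0 × 31178 × 0.04190 = 1.254e+06 m³/day.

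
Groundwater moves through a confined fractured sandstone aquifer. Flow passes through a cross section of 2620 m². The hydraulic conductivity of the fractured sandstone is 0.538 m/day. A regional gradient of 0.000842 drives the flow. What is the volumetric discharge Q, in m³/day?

Hydraulic gradient i = 0.000842.
Darcy's law: Q = K · A · i = 0.5380 × 2620 × 0.0008420 = 1.187 m³/day.

1.19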